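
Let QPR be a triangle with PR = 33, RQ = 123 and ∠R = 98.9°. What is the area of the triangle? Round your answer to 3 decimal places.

2005.065

Area = ½·PR·RQ·sin R ≈ 2005.1.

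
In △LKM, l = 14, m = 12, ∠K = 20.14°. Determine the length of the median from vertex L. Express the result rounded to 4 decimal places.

5.9391

By the law of cosines, k² = m² + l² − 2·m·l·cos K = 24.545, so k ≈ 4.9543.
Median from L: ½√(2·k² + 2·m² − l²) ≈ 5.9391.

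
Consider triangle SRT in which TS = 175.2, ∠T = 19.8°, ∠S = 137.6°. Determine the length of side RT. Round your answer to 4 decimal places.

The third angle is ∠R = 180° − ∠T − ∠S = 22.60°.
Law of sines: RT = TS·sin S/sin R ≈ 307.41.

307.4140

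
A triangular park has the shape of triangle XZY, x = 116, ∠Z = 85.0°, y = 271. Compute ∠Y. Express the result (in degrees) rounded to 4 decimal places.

By the law of cosines, z² = y² + x² − 2·y·x·cos Z = 81417, so z ≈ 285.34.
Law of cosines again: cos Y = (x² + z² − y²)/(2·x·z) ≈ 0.32376, so ∠Y ≈ 71.11°.

71.1095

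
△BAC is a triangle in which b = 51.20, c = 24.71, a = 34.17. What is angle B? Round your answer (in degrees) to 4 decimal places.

∠B ≈ 119.9579°

By the law of cosines, cos B = (a² + c² − b²) / (2·a·c) ≈ -0.49936, so ∠B ≈ 119.96°.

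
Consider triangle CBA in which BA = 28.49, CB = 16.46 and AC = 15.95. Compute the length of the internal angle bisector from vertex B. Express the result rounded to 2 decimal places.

By the law of cosines, cos B = (CB² + BA² − AC²) / (2·CB·BA) ≈ 0.88306, so ∠B ≈ 27.99°.
The bisector from B has length 2·CB·BA·cos(∠B/2)/(CB+BA) ≈ 20.246.

20.25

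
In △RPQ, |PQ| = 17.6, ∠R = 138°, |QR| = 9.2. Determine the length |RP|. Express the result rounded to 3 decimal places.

9.651

Law of sines: sin P = |QR|·sin R/|PQ| ≈ 0.34977.
Since |PQ| ≥ |QR|, only the acute value applies: ∠P ≈ 20.47°.
Then ∠Q = 180° − ∠R − ∠P ≈ 21.53°.
Law of sines gives |RP| = |PQ|·sin Q/sin R ≈ 9.6514.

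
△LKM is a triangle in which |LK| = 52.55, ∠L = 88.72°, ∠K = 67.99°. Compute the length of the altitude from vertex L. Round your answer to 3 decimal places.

h_L ≈ 48.720

The third angle is ∠M = 180° − ∠L − ∠K = 23.29°.
Law of sines: |KM| = |LK|·sin L/sin M ≈ 132.88.
Law of sines: |ML| = |LK|·sin K/sin M ≈ 123.22.
Area = ½·|LK|·|KM|·sin K ≈ 3236.8.
The altitude from L has length 2·area/|KM| ≈ 48.72.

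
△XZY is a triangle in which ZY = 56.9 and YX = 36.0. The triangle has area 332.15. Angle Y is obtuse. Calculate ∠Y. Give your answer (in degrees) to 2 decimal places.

From area = ½·ZY·YX·sin Y, we get sin Y = 2·area/(ZY·YX) ≈ 0.32430.
Taking the obtuse solution, ∠Y ≈ 161.08°.

161.08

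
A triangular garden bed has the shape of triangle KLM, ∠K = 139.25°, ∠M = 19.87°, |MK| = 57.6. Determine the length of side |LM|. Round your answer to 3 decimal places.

The third angle is ∠L = 180° − ∠M − ∠K = 20.88°.
Law of sines: |LM| = |MK|·sin K/sin L ≈ 105.49.

105.493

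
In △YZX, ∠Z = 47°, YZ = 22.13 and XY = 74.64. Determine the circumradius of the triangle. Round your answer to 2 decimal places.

51.03

Law of sines: sin X = YZ·sin Z/XY ≈ 0.21684.
Since XY ≥ YZ, only the acute value applies: ∠X ≈ 12.52°.
Then ∠Y = 180° − ∠Z − ∠X ≈ 120.48°.
Law of sines gives ZX = XY·sin Y/sin Z ≈ 87.957.
Circumradius = XY/(2 sin Z) ≈ 51.029.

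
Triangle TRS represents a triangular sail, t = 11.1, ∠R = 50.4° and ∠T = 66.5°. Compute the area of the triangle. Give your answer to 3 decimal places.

The third angle is ∠S = 180° − ∠T − ∠R = 63.10°.
Law of sines: r = t·sin R/sin T ≈ 9.3262.
Law of sines: s = t·sin S/sin T ≈ 10.794.
Area = ½·t·r·sin S ≈ 46.16.

46.160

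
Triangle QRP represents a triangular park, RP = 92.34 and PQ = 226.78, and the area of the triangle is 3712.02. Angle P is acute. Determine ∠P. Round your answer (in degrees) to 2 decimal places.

From area = ½·RP·PQ·sin P, we get sin P = 2·area/(RP·PQ) ≈ 0.35452.
Taking the acute solution, ∠P ≈ 20.76°.

∠P ≈ 20.76°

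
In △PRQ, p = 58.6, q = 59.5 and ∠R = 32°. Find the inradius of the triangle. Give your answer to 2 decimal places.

By the law of cosines, r² = q² + p² − 2·q·p·cos R = 1060.4, so r ≈ 32.564.
Area = ½·q·p·sin R ≈ 923.83.
Semiperimeter s = (58.6+32.564+59.5)/2 = 75.332.
Inradius = area/s = 923.83/75.332 ≈ 12.263.

12.26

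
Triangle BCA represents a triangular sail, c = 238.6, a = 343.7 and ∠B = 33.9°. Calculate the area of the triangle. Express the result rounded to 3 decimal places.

22869.451

Area = ½·c·a·sin B ≈ 22869.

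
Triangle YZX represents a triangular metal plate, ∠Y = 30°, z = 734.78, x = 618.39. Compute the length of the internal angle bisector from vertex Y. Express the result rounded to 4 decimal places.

t_Y ≈ 648.6960

By the law of cosines, y² = z² + x² − 2·z·x·cos Y = 1.353e+05, so y ≈ 367.83.
The bisector from Y has length 2·z·x·cos(∠Y/2)/(z+x) ≈ 648.7.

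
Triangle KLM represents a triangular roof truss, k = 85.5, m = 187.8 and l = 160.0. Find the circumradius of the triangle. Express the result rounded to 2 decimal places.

By the law of cosines, cos K = (l² + m² − k²) / (2·l·m) ≈ 0.89122, so ∠K ≈ 26.97°.
Circumradius = k/(2 sin K) ≈ 94.251.

R ≈ 94.25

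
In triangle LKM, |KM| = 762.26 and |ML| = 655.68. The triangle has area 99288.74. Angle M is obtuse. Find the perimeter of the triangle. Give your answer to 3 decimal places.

From area = ½·|KM|·|ML|·sin M, we get sin M = 2·area/(|KM|·|ML|) ≈ 0.39731.
Taking the obtuse solution, ∠M ≈ 156.59°.
Law of cosines then gives |LK| ≈ 1388.6.
Perimeter = 762.26 + 655.68 + 1388.6 = 2806.6.

perimeter ≈ 2806.561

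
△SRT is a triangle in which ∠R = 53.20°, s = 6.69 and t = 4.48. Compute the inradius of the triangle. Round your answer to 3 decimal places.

By the law of cosines, r² = t² + s² − 2·t·s·cos R = 28.92, so r ≈ 5.3777.
Area = ½·t·s·sin R ≈ 11.999.
Semiperimeter p = (6.69+5.3777+4.48)/2 = 8.2738.
Inradius = area/p = 11.999/8.2738 ≈ 1.4503.

1.450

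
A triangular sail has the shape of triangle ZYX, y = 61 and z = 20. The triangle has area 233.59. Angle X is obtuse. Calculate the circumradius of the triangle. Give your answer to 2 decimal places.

R ≈ 104.25

From area = ½·z·y·sin X, we get sin X = 2·area/(z·y) ≈ 0.38293.
Taking the obtuse solution, ∠X ≈ 157.48°.
Law of cosines then gives x ≈ 79.844.
Circumradius = x/(2 sin X) ≈ 104.25.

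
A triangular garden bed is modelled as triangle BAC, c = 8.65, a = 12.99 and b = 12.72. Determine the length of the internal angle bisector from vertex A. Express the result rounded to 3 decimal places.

8.329

By the law of cosines, cos A = (c² + b² − a²) / (2·c·b) ≈ 0.30847, so ∠A ≈ 72.03°.
The bisector from A has length 2·c·b·cos(∠A/2)/(c+b) ≈ 8.3291.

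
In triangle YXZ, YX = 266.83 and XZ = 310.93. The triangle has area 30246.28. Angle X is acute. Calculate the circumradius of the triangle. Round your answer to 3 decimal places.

R ≈ 159.820

From area = ½·YX·XZ·sin X, we get sin X = 2·area/(YX·XZ) ≈ 0.72913.
Taking the acute solution, ∠X ≈ 0.817 rad.
Law of cosines then gives ZY ≈ 233.06.
Circumradius = ZY/(2 sin X) ≈ 159.82.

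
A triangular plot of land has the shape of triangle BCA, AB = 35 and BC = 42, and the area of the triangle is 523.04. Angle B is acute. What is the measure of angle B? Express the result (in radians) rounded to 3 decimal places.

∠B ≈ 0.792 rad

From area = ½·AB·BC·sin B, we get sin B = 2·area/(AB·BC) ≈ 0.71162.
Taking the acute solution, ∠B ≈ 0.7918 rad.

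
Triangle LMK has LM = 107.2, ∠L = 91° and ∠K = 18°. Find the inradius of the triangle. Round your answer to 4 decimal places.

The third angle is ∠M = 180° − ∠K − ∠L = 71.00°.
Law of sines: MK = LM·sin L/sin K ≈ 346.85.
Law of sines: KL = LM·sin M/sin K ≈ 328.01.
Area = ½·LM·MK·sin M ≈ 17578.
Semiperimeter s = (346.85+328.01+107.2)/2 = 391.03.
Inradius = area/s = 17578/391.03 ≈ 44.954.

r ≈ 44.9543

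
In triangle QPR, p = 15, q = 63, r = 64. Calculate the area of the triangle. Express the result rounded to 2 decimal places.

Semiperimeter s = (63 + 15 + 64)/2 = 71.
Heron's formula: area = √(71·8·56·7) ≈ 471.86.

471.86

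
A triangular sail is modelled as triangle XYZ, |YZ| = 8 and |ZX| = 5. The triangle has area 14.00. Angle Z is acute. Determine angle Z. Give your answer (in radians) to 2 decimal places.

From area = ½·|YZ|·|ZX|·sin Z, we get sin Z = 2·area/(|YZ|·|ZX|) ≈ 0.70000.
Taking the acute solution, ∠Z ≈ 0.7754 rad.

∠Z ≈ 0.78 rad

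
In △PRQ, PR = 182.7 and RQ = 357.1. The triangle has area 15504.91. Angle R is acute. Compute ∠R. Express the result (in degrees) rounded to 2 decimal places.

28.38

From area = ½·PR·RQ·sin R, we get sin R = 2·area/(PR·RQ) ≈ 0.47530.
Taking the acute solution, ∠R ≈ 28.38°.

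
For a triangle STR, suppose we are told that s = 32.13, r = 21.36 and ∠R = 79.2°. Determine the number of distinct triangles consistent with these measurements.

0

s·sin R = 32.13·sin(79.2°) ≈ 31.56.
Since r = 21.36 < 31.56 = s sin R, no triangle exists.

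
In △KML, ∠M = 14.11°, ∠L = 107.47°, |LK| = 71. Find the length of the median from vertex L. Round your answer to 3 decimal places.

The third angle is ∠K = 180° − ∠M − ∠L = 58.42°.
Law of sines: |ML| = |LK|·sin K/sin M ≈ 248.11.
Law of sines: |KM| = |LK|·sin L/sin M ≈ 277.81.
Median from L: ½√(2·|ML|² + 2·|LK|² − |KM|²) ≈ 118.35.

118.346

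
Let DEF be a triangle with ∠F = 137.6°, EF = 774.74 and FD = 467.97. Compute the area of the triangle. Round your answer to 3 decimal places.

Area = ½·EF·FD·sin F ≈ 1.2224e+05.

area ≈ 122235.877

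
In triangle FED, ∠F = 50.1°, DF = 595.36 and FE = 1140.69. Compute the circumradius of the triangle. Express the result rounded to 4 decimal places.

By the law of cosines, ED² = DF² + FE² − 2·DF·FE·cos F = 7.8438e+05, so ED ≈ 885.65.
Area = ½·DF·FE·sin F ≈ 2.605e+05.
Circumradius = ED/(2 sin F) ≈ 577.23.

577.2252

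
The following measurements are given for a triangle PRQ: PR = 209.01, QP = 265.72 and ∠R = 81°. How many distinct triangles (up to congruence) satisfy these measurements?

PR·sin R = 209.01·sin(81°) ≈ 206.4.
Since QP ≥ PR, exactly one triangle exists.

1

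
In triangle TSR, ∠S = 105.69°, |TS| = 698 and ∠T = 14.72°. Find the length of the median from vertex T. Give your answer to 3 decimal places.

m_T ≈ 732.527

The third angle is ∠R = 180° − ∠T − ∠S = 59.59°.
Law of sines: |SR| = |TS|·sin T/sin R ≈ 205.65.
Law of sines: |RT| = |TS|·sin S/sin R ≈ 779.19.
Median from T: ½√(2·|RT|² + 2·|TS|² − |SR|²) ≈ 732.53.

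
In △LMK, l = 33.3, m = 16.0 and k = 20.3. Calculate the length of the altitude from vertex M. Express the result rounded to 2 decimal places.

14.91

Semiperimeter s = (33.3 + 16 + 20.3)/2 = 34.8.
Heron's formula: area = √(34.8·1.5·18.8·14.5) ≈ 119.29.
The altitude from M has length 2·area/m ≈ 14.911.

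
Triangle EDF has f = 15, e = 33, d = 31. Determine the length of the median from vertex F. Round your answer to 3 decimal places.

Median from F: ½√(2·e² + 2·d² − f²) ≈ 31.125.

m_F ≈ 31.125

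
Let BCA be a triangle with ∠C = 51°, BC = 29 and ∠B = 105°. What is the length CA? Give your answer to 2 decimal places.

The third angle is ∠A = 180° − ∠B − ∠C = 24.00°.
Law of sines: CA = BC·sin B/sin A ≈ 68.87.

68.87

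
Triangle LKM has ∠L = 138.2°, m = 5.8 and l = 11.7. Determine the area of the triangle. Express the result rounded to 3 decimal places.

Law of sines: sin M = m·sin L/l ≈ 0.33042.
Since l ≥ m, only the acute value applies: ∠M ≈ 19.29°.
Then ∠K = 180° − ∠L − ∠M ≈ 22.51°.
Law of sines gives k = l·sin K/sin L ≈ 6.7191.
Area = ½·l·m·sin K ≈ 12.988.

area ≈ 12.988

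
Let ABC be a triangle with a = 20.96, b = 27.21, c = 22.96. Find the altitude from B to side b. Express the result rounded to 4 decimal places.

Semiperimeter s = (20.96 + 27.21 + 22.96)/2 = 35.565.
Heron's formula: area = √(35.565·14.605·8.355·12.605) ≈ 233.89.
The altitude from B has length 2·area/b ≈ 17.191.

17.1913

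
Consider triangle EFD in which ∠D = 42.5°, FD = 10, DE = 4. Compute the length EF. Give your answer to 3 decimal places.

7.551

By the law of cosines, EF² = FD² + DE² − 2·FD·DE·cos D = 57.018, so EF ≈ 7.551.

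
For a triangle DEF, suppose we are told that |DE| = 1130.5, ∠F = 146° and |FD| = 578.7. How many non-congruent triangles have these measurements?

|FD|·sin F = 578.7·sin(146°) ≈ 323.6.
Since ∠F is not acute, a triangle exists only if |DE| > |FD|; here |DE| > |FD|, so there is exactly one triangle.

1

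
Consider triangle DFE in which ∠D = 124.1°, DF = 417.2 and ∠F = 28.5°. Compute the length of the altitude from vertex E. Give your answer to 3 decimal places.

358.198

The third angle is ∠E = 180° − ∠D − ∠F = 27.40°.
Law of sines: FE = DF·sin D/sin E ≈ 750.69.
Law of sines: ED = DF·sin F/sin E ≈ 432.57.
Area = ½·DF·FE·sin F ≈ 74720.
The altitude from E has length 2·area/DF ≈ 358.2.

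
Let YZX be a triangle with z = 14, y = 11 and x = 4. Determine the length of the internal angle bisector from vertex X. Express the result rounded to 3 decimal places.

By the law of cosines, cos X = (y² + z² − x²) / (2·y·z) ≈ 0.97727, so ∠X ≈ 12.24°.
The bisector from X has length 2·y·z·cos(∠X/2)/(y+z) ≈ 12.25.

t_X ≈ 12.250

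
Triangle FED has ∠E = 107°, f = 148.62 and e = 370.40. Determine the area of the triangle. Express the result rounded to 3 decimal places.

Law of sines: sin F = f·sin E/e ≈ 0.38371.
Since e ≥ f, only the acute value applies: ∠F ≈ 22.56°.
Then ∠D = 180° − ∠E − ∠F ≈ 50.44°.
Law of sines gives d = e·sin D/sin E ≈ 298.6.
Area = ½·e·f·sin D ≈ 21219.

area ≈ 21219.060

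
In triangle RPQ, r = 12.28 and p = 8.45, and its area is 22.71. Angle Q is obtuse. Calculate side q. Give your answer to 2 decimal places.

20.22

From area = ½·r·p·sin Q, we get sin Q = 2·area/(r·p) ≈ 0.43772.
Taking the obtuse solution, ∠Q ≈ 154.04°.
Law of cosines then gives q ≈ 20.219.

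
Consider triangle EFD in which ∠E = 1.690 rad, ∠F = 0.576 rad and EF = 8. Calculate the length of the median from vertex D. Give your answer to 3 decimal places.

7.321

The third angle is ∠D = π − ∠E − ∠F = 0.876 rad.
Law of sines: FD = EF·sin E/sin D ≈ 10.344.
Law of sines: DE = EF·sin F/sin D ≈ 5.6743.
Median from D: ½√(2·FD² + 2·DE² − EF²) ≈ 7.3209.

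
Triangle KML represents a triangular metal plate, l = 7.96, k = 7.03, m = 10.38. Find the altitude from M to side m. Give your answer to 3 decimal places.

Semiperimeter s = (7.03 + 10.38 + 7.96)/2 = 12.685.
Heron's formula: area = √(12.685·5.655·2.305·4.725) ≈ 27.951.
The altitude from M has length 2·area/m ≈ 5.3856.

5.386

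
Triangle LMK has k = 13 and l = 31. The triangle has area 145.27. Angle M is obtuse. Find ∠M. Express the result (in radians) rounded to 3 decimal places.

∠M ≈ 2.336 rad

From area = ½·k·l·sin M, we get sin M = 2·area/(k·l) ≈ 0.72094.
Taking the obtuse solution, ∠M ≈ 2.336 rad.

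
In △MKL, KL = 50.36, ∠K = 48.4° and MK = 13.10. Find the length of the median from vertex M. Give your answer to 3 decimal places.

By the law of cosines, LM² = MK² + KL² − 2·MK·KL·cos K = 1831.7, so LM ≈ 42.799.
Median from M: ½√(2·LM² + 2·MK² − KL²) ≈ 19.174.

19.174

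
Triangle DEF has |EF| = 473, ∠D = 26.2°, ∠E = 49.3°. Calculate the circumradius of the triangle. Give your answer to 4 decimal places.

R ≈ 535.6667

The third angle is ∠F = 180° − ∠D − ∠E = 104.50°.
Law of sines: |FD| = |EF|·sin E/sin D ≈ 812.21.
Law of sines: |DE| = |EF|·sin F/sin D ≈ 1037.2.
Circumradius = |EF|/(2 sin D) ≈ 535.67.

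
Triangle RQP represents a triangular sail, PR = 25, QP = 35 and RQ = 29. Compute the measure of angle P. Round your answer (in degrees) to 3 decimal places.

By the law of cosines, cos P = (QP² + PR² − RQ²) / (2·QP·PR) ≈ 0.57657, so ∠P ≈ 54.79°.

54.790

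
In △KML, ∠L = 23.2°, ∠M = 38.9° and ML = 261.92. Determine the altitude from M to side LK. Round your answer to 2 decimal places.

h_M ≈ 103.18

The third angle is ∠K = 180° − ∠M − ∠L = 117.90°.
Law of sines: LK = ML·sin M/sin K ≈ 186.11.
Law of sines: KM = ML·sin L/sin K ≈ 116.75.
Area = ½·ML·LK·sin L ≈ 9601.4.
The altitude from M has length 2·area/LK ≈ 103.18.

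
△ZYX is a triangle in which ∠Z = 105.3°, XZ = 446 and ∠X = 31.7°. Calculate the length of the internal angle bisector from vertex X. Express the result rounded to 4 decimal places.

The third angle is ∠Y = 180° − ∠X − ∠Z = 43.00°.
Law of sines: YX = XZ·sin Z/sin Y ≈ 630.78.
Law of sines: ZY = XZ·sin X/sin Y ≈ 343.64.
The bisector from X has length 2·YX·XZ·cos(∠X/2)/(YX+XZ) ≈ 502.67.

t_X ≈ 502.6695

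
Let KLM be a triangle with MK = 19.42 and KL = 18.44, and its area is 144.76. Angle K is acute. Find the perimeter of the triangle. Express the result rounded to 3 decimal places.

From area = ½·MK·KL·sin K, we get sin K = 2·area/(MK·KL) ≈ 0.80848.
Taking the acute solution, ∠K ≈ 53.95°.
Law of cosines then gives LM ≈ 17.195.
Perimeter = 17.195 + 19.42 + 18.44 = 55.055.

55.055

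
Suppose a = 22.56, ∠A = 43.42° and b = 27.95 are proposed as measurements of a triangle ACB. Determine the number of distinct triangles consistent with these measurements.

2

b·sin A = 27.95·sin(43.42°) ≈ 19.21.
Since b sin A < a < b (19.21 < 22.56 < 27.95), two triangles exist.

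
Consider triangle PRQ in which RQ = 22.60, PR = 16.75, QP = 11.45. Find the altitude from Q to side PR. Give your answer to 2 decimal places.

Semiperimeter s = (22.6 + 11.45 + 16.75)/2 = 25.4.
Heron's formula: area = √(25.4·2.8·13.95·8.65) ≈ 92.638.
The altitude from Q has length 2·area/PR ≈ 11.061.

h_Q ≈ 11.06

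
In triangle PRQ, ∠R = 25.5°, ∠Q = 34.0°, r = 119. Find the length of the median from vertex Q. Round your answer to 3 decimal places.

m_Q ≈ 171.667

The third angle is ∠P = 180° − ∠R − ∠Q = 120.50°.
Law of sines: p = r·sin P/sin R ≈ 238.17.
Law of sines: q = r·sin Q/sin R ≈ 154.57.
Median from Q: ½√(2·p² + 2·r² − q²) ≈ 171.67.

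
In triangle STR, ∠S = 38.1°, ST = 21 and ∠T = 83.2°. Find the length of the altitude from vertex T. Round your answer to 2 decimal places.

The third angle is ∠R = 180° − ∠S − ∠T = 58.70°.
Law of sines: TR = ST·sin S/sin R ≈ 15.165.
Law of sines: RS = ST·sin T/sin R ≈ 24.404.
Area = ½·ST·TR·sin T ≈ 158.11.
The altitude from T has length 2·area/RS ≈ 12.958.

h_T ≈ 12.96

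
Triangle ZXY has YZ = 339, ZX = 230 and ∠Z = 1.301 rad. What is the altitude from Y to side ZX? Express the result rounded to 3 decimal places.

By the law of cosines, XY² = YZ² + ZX² − 2·YZ·ZX·cos Z = 1.2626e+05, so XY ≈ 355.33.
Area = ½·YZ·ZX·sin Z ≈ 37575.
The altitude from Y has length 2·area/ZX ≈ 326.74.

h_Y ≈ 326.737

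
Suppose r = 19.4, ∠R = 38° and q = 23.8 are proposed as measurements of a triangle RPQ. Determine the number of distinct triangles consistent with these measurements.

2

q·sin R = 23.8·sin(38°) ≈ 14.65.
Since q sin R < r < q (14.65 < 19.4 < 23.8), two triangles exist.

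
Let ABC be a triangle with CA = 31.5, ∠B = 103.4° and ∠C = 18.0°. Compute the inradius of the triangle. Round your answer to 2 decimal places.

The third angle is ∠A = 180° − ∠B − ∠C = 58.60°.
Law of sines: BC = CA·sin A/sin B ≈ 27.639.
Law of sines: AB = CA·sin C/sin B ≈ 10.006.
Area = ½·CA·BC·sin C ≈ 134.52.
Semiperimeter s = (27.639+31.5+10.006)/2 = 34.573.
Inradius = area/s = 134.52/34.573 ≈ 3.8909.

r ≈ 3.89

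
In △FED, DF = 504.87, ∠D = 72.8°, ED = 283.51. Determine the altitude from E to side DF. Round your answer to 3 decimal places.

h_E ≈ 270.831

By the law of cosines, FE² = ED² + DF² − 2·ED·DF·cos D = 2.5062e+05, so FE ≈ 500.62.
Area = ½·ED·DF·sin D ≈ 68367.
The altitude from E has length 2·area/DF ≈ 270.83.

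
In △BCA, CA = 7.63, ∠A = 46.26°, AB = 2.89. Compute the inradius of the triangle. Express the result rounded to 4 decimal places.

By the law of cosines, BC² = CA² + AB² − 2·CA·AB·cos A = 36.078, so BC ≈ 6.0065.
Area = ½·CA·AB·sin A ≈ 7.9656.
Semiperimeter s = (7.63+2.89+6.0065)/2 = 8.2632.
Inradius = area/s = 7.9656/8.2632 ≈ 0.96399.

r ≈ 0.9640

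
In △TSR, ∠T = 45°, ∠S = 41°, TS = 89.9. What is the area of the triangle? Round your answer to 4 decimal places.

The third angle is ∠R = 180° − ∠T − ∠S = 94.00°.
Law of sines: SR = TS·sin T/sin R ≈ 63.724.
Law of sines: RT = TS·sin S/sin R ≈ 59.124.
Area = ½·TS·SR·sin S ≈ 1879.2.

1879.2152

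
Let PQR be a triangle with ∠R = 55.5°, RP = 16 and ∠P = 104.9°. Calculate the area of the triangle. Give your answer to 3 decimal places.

The third angle is ∠Q = 180° − ∠R − ∠P = 19.60°.
Law of sines: QR = RP·sin P/sin Q ≈ 46.093.
Law of sines: PQ = RP·sin R/sin Q ≈ 39.308.
Area = ½·RP·QR·sin R ≈ 303.89.

303.893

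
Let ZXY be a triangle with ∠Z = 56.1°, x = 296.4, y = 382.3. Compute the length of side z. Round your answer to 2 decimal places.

328.03

By the law of cosines, z² = x² + y² − 2·x·y·cos Z = 1.0761e+05, so z ≈ 328.03.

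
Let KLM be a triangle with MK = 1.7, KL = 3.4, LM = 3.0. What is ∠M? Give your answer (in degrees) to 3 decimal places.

By the law of cosines, cos M = (LM² + MK² − KL²) / (2·LM·MK) ≈ 0.03235, so ∠M ≈ 88.15°.

88.146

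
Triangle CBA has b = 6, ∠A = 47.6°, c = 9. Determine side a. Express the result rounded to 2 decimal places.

By the law of cosines, a² = c² + b² − 2·c·b·cos A = 44.175, so a ≈ 6.6465.

6.65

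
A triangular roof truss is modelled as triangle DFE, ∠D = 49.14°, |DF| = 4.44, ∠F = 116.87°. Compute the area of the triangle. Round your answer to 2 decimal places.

The third angle is ∠E = 180° − ∠D − ∠F = 13.99°.
Law of sines: |FE| = |DF|·sin D/sin E ≈ 13.89.
Law of sines: |ED| = |DF|·sin F/sin E ≈ 16.383.
Area = ½·|DF|·|FE|·sin F ≈ 27.507.

27.51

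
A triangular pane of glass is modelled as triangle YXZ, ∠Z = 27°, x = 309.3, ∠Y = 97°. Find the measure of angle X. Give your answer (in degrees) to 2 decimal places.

The third angle is ∠X = 180° − ∠Z − ∠Y = 56.00°.

∠X ≈ 56.00°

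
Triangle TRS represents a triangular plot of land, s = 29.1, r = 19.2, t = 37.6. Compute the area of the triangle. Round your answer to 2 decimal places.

area ≈ 274.93

Semiperimeter p = (37.6 + 19.2 + 29.1)/2 = 42.95.
Heron's formula: area = √(42.95·5.35·23.75·13.85) ≈ 274.93.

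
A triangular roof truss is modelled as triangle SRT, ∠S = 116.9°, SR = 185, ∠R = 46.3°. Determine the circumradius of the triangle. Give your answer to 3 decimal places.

The third angle is ∠T = 180° − ∠S − ∠R = 16.80°.
Law of sines: RT = SR·sin S/sin T ≈ 570.81.
Law of sines: TS = SR·sin R/sin T ≈ 462.75.
Circumradius = SR/(2 sin T) ≈ 320.03.

320.034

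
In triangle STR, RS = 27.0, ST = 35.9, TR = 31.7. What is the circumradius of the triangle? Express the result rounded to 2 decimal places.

18.59

By the law of cosines, cos S = (RS² + ST² − TR²) / (2·RS·ST) ≈ 0.52250, so ∠S ≈ 58.50°.
Circumradius = TR/(2 sin S) ≈ 18.589.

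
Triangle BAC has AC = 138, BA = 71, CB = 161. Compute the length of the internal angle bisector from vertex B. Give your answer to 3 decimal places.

By the law of cosines, cos B = (CB² + BA² − AC²) / (2·CB·BA) ≈ 0.52130, so ∠B ≈ 58.58°.
The bisector from B has length 2·CB·BA·cos(∠B/2)/(CB+BA) ≈ 85.945.

85.945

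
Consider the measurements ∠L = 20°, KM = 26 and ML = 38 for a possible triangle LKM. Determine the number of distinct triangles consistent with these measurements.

ML·sin L = 38·sin(20°) ≈ 13.
Since ML sin L < KM < ML (13 < 26 < 38), two triangles exist.

2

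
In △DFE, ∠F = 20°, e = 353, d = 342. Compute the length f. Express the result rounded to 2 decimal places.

121.17

By the law of cosines, f² = e² + d² − 2·e·d·cos F = 14682, so f ≈ 121.17.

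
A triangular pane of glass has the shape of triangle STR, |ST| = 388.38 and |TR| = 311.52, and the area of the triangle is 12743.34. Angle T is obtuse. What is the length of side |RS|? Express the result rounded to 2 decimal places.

696.01

From area = ½·|ST|·|TR|·sin T, we get sin T = 2·area/(|ST|·|TR|) ≈ 0.21065.
Taking the obtuse solution, ∠T ≈ 167.84°.
Law of cosines then gives |RS| ≈ 696.01.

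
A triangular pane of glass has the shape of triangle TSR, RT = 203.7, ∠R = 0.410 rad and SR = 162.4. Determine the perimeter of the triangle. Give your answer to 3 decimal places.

450.889

By the law of cosines, TS² = SR² + RT² − 2·SR·RT·cos R = 7189.1, so TS ≈ 84.789.
Semiperimeter s = (162.4+203.7+84.789)/2 = 225.44.
Perimeter = 162.4 + 203.7 + 84.789 = 450.89.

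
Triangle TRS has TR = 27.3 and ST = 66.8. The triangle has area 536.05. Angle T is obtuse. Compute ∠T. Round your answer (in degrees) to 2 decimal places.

From area = ½·ST·TR·sin T, we get sin T = 2·area/(ST·TR) ≈ 0.58789.
Taking the obtuse solution, ∠T ≈ 143.99°.

∠T ≈ 143.99°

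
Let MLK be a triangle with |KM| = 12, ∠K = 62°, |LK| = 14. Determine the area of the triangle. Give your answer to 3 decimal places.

Area = ½·|LK|·|KM|·sin K ≈ 74.168.

74.168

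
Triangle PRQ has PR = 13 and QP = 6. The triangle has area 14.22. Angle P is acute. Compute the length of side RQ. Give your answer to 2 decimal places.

From area = ½·QP·PR·sin P, we get sin P = 2·area/(QP·PR) ≈ 0.36462.
Taking the acute solution, ∠P ≈ 21.38°.
Law of cosines then gives RQ ≈ 7.7291.

7.73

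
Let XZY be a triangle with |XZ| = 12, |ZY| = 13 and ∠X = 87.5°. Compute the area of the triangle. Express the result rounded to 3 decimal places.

33.273

Law of sines: sin Y = |XZ|·sin X/|ZY| ≈ 0.92220.
Since |ZY| ≥ |XZ|, only the acute value applies: ∠Y ≈ 67.25°.
Then ∠Z = 180° − ∠X − ∠Y ≈ 25.25°.
Law of sines gives |YX| = |ZY|·sin Z/sin X ≈ 5.5508.
Area = ½·|ZY|·|XZ|·sin Z ≈ 33.273.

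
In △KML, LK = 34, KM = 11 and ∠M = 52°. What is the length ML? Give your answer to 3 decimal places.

Law of sines: sin L = KM·sin M/LK ≈ 0.25494.
Since LK ≥ KM, only the acute value applies: ∠L ≈ 14.77°.
Then ∠K = 180° − ∠M − ∠L ≈ 113.23°.
Law of sines gives ML = LK·sin K/sin M ≈ 39.649.

39.649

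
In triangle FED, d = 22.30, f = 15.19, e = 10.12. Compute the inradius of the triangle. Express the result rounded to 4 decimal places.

Semiperimeter s = (15.19 + 10.12 + 22.3)/2 = 23.805.
Heron's formula: area = √(23.805·8.615·13.685·1.505) ≈ 64.991.
Inradius = area/s = 64.991/23.805 ≈ 2.7301.

r ≈ 2.7301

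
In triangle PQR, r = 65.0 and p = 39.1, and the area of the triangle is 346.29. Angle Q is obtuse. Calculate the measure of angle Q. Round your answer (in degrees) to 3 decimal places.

164.186

From area = ½·r·p·sin Q, we get sin Q = 2·area/(r·p) ≈ 0.27251.
Taking the obtuse solution, ∠Q ≈ 164.19°.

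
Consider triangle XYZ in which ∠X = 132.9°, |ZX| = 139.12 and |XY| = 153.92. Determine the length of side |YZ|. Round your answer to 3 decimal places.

268.698

By the law of cosines, |YZ|² = |ZX|² + |XY|² − 2·|ZX|·|XY|·cos X = 72199, so |YZ| ≈ 268.7.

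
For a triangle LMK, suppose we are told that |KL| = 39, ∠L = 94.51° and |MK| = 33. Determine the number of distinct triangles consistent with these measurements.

|KL|·sin L = 39·sin(94.51°) ≈ 38.88.
Since ∠L is not acute, a triangle exists only if |MK| > |KL|; here |MK| ≤ |KL|, so there is no triangle.

0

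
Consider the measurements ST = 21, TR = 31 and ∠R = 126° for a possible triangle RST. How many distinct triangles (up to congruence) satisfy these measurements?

0

TR·sin R = 31·sin(126°) ≈ 25.08.
Since ∠R is not acute, a triangle exists only if ST > TR; here ST ≤ TR, so there is no triangle.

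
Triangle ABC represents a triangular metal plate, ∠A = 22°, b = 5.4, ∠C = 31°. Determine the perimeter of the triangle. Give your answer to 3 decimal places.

The third angle is ∠B = 180° − ∠C − ∠A = 127.00°.
Law of sines: a = b·sin A/sin B ≈ 2.5329.
Law of sines: c = b·sin C/sin B ≈ 3.4824.
Semiperimeter s = (2.5329+5.4+3.4824)/2 = 5.7077.
Perimeter = 2.5329 + 5.4 + 3.4824 = 11.415.

11.415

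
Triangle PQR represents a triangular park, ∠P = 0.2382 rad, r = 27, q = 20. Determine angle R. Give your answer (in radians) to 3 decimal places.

By the law of cosines, p² = q² + r² − 2·q·r·cos P = 79.495, so p ≈ 8.916.
Law of cosines again: cos R = (p² + q² − r²)/(2·p·q) ≈ -0.69960, so ∠R ≈ 2.3456 rad.

2.346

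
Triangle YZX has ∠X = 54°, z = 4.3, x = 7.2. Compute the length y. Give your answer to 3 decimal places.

Law of sines: sin Z = z·sin X/x ≈ 0.48316.
Since x ≥ z, only the acute value applies: ∠Z ≈ 28.89°.
Then ∠Y = 180° − ∠X − ∠Z ≈ 97.11°.
Law of sines gives y = x·sin Y/sin X ≈ 8.8313.

8.831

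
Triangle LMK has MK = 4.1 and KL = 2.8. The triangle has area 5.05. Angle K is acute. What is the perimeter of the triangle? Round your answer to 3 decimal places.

From area = ½·MK·KL·sin K, we get sin K = 2·area/(MK·KL) ≈ 0.87979.
Taking the acute solution, ∠K ≈ 61.62°.
Law of cosines then gives LM ≈ 3.7062.
Perimeter = 4.1 + 2.8 + 3.7062 = 10.606.

10.606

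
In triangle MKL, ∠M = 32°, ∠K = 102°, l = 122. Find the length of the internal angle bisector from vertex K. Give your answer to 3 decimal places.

The third angle is ∠L = 180° − ∠M − ∠K = 46.00°.
Law of sines: m = l·sin M/sin L ≈ 89.874.
Law of sines: k = l·sin K/sin L ≈ 165.89.
The bisector from K has length 2·l·m·cos(∠K/2)/(l+m) ≈ 65.136.

t_K ≈ 65.136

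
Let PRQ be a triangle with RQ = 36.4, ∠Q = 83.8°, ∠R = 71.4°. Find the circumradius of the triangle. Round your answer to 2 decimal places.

The third angle is ∠P = 180° − ∠R − ∠Q = 24.80°.
Law of sines: QP = RQ·sin R/sin P ≈ 82.247.
Law of sines: PR = RQ·sin Q/sin P ≈ 86.272.
Circumradius = RQ/(2 sin P) ≈ 43.39.

43.39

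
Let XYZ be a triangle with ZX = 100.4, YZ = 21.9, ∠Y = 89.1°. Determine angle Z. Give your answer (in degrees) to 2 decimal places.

Law of sines: sin X = YZ·sin Y/ZX ≈ 0.21810.
Since ZX ≥ YZ, only the acute value applies: ∠X ≈ 12.60°.
Then ∠Z = 180° − ∠Y − ∠X ≈ 78.30°.

78.30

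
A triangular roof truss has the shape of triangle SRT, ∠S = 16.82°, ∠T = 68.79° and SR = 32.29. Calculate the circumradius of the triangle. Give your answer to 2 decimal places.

17.32

The third angle is ∠R = 180° − ∠T − ∠S = 94.39°.
Law of sines: RT = SR·sin S/sin T ≈ 10.023.
Law of sines: TS = SR·sin R/sin T ≈ 34.535.
Circumradius = SR/(2 sin T) ≈ 17.318.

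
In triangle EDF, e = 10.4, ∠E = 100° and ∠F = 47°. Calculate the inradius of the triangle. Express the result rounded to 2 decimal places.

The third angle is ∠D = 180° − ∠F − ∠E = 33.00°.
Law of sines: d = e·sin D/sin E ≈ 5.7516.
Law of sines: f = e·sin F/sin E ≈ 7.7234.
Area = ½·e·d·sin F ≈ 21.874.
Semiperimeter s = (10.4+5.7516+7.7234)/2 = 11.938.
Inradius = area/s = 21.874/11.938 ≈ 1.8323.

1.83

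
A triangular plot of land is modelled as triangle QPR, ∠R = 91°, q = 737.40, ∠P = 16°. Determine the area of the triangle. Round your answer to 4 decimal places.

The third angle is ∠Q = 180° − ∠P − ∠R = 73.00°.
Law of sines: p = q·sin P/sin Q ≈ 212.54.
Law of sines: r = q·sin R/sin Q ≈ 770.98.
Area = ½·q·p·sin R ≈ 78352.

area ≈ 78352.3236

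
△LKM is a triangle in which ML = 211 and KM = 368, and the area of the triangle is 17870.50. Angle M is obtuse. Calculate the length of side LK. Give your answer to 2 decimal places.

563.75

From area = ½·KM·ML·sin M, we get sin M = 2·area/(KM·ML) ≈ 0.46030.
Taking the obtuse solution, ∠M ≈ 152.59°.
Law of cosines then gives LK ≈ 563.75.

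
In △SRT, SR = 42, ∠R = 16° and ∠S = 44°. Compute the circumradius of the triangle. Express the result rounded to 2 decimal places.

24.25

The third angle is ∠T = 180° − ∠S − ∠R = 120.00°.
Law of sines: RT = SR·sin S/sin T ≈ 33.689.
Law of sines: TS = SR·sin R/sin T ≈ 13.368.
Circumradius = SR/(2 sin T) ≈ 24.249.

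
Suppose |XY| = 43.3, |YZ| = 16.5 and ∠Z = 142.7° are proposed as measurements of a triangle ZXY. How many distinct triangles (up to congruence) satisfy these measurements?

|YZ|·sin Z = 16.5·sin(142.7°) ≈ 9.999.
Since ∠Z is not acute, a triangle exists only if |XY| > |YZ|; here |XY| > |YZ|, so there is exactly one triangle.

1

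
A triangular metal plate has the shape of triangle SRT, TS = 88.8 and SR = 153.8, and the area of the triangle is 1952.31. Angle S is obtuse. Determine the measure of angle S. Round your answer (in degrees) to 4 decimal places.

From area = ½·TS·SR·sin S, we get sin S = 2·area/(TS·SR) ≈ 0.28590.
Taking the obtuse solution, ∠S ≈ 163.39°.

163.3875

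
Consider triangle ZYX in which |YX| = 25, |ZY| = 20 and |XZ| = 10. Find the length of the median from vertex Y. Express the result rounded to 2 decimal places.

Median from Y: ½√(2·|ZY|² + 2·|YX|² − |XZ|²) ≈ 22.079.

m_Y ≈ 22.08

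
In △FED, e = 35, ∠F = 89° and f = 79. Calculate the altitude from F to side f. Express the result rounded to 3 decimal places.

h_F ≈ 31.645

Law of sines: sin E = e·sin F/f ≈ 0.44297.
Since f ≥ e, only the acute value applies: ∠E ≈ 26.29°.
Then ∠D = 180° − ∠F − ∠E ≈ 64.71°.
Law of sines gives d = f·sin D/sin F ≈ 71.437.
Area = ½·f·e·sin D ≈ 1250.
The altitude from F has length 2·area/f ≈ 31.645.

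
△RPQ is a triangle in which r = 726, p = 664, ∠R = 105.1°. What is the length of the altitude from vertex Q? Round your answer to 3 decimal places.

Law of sines: sin P = p·sin R/r ≈ 0.88302.
Since r ≥ p, only the acute value applies: ∠P ≈ 62.01°.
Then ∠Q = 180° − ∠R − ∠P ≈ 12.89°.
Law of sines gives q = r·sin Q/sin R ≈ 167.76.
Area = ½·r·p·sin Q ≈ 53773.
The altitude from Q has length 2·area/q ≈ 641.07.

641.074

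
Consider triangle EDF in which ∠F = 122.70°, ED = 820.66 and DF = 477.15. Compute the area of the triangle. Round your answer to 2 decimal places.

Law of sines: sin E = DF·sin F/ED ≈ 0.48927.
Since ED ≥ DF, only the acute value applies: ∠E ≈ 29.29°.
Then ∠D = 180° − ∠F − ∠E ≈ 28.01°.
Law of sines gives FE = ED·sin D/sin F ≈ 457.95.
Area = ½·ED·DF·sin D ≈ 91939.

area ≈ 91939.02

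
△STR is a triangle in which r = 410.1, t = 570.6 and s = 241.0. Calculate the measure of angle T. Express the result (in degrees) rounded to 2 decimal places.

∠T ≈ 120.16°

By the law of cosines, cos T = (r² + s² − t²) / (2·r·s) ≈ -0.50246, so ∠T ≈ 120.16°.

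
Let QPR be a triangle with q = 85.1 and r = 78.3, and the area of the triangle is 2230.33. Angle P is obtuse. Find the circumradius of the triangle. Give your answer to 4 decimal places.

From area = ½·r·q·sin P, we get sin P = 2·area/(r·q) ≈ 0.66943.
Taking the obtuse solution, ∠P ≈ 137.98°.
Law of cosines then gives p ≈ 152.55.
Circumradius = p/(2 sin P) ≈ 113.94.

113.9429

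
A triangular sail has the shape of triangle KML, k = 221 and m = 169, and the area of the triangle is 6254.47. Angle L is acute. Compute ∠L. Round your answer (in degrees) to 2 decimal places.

∠L ≈ 19.57°

From area = ½·k·m·sin L, we get sin L = 2·area/(k·m) ≈ 0.33492.
Taking the acute solution, ∠L ≈ 19.57°.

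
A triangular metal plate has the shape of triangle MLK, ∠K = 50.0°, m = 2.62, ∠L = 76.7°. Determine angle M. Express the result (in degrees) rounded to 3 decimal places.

The third angle is ∠M = 180° − ∠L − ∠K = 53.30°.

53.300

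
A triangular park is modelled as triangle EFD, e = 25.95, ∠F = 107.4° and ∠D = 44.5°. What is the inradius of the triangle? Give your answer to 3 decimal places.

The third angle is ∠E = 180° − ∠F − ∠D = 28.10°.
Law of sines: f = e·sin F/sin E ≈ 52.573.
Law of sines: d = e·sin D/sin E ≈ 38.616.
Area = ½·e·f·sin D ≈ 478.12.
Semiperimeter s = (25.95+52.573+38.616)/2 = 58.57.
Inradius = area/s = 478.12/58.57 ≈ 8.1632.

8.163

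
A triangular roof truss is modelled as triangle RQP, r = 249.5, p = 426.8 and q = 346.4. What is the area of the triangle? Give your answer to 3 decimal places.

Semiperimeter s = (249.5 + 346.4 + 426.8)/2 = 511.35.
Heron's formula: area = √(511.35·261.85·164.95·84.55) ≈ 43213.

43213.395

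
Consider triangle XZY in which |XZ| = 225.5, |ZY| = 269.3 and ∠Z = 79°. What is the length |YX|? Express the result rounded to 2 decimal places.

By the law of cosines, |YX|² = |XZ|² + |ZY|² − 2·|XZ|·|ZY|·cos Z = 1.002e+05, so |YX| ≈ 316.54.

316.54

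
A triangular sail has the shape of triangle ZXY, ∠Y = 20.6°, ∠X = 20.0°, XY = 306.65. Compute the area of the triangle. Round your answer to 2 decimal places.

The third angle is ∠Z = 180° − ∠X − ∠Y = 139.40°.
Law of sines: YZ = XY·sin X/sin Z ≈ 161.16.
Law of sines: ZX = XY·sin Y/sin Z ≈ 165.79.
Area = ½·XY·YZ·sin Y ≈ 8694.1.

area ≈ 8694.10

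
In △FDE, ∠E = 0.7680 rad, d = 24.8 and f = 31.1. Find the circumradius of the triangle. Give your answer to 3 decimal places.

By the law of cosines, e² = f² + d² − 2·f·d·cos E = 472.68, so e ≈ 21.741.
Area = ½·f·d·sin E ≈ 267.9.
Circumradius = e/(2 sin E) ≈ 15.648.

15.648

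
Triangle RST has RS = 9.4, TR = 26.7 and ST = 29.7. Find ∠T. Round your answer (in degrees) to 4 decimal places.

By the law of cosines, cos T = (ST² + TR² − RS²) / (2·ST·TR) ≈ 0.94996, so ∠T ≈ 18.20°.

18.2019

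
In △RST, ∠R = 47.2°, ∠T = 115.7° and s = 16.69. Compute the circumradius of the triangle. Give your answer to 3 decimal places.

28.380

The third angle is ∠S = 180° − ∠T − ∠R = 17.10°.
Law of sines: r = s·sin R/sin S ≈ 41.647.
Law of sines: t = s·sin T/sin S ≈ 51.146.
Circumradius = s/(2 sin S) ≈ 28.38.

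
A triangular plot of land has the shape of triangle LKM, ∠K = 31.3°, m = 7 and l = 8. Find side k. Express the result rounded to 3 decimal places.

4.159

By the law of cosines, k² = m² + l² − 2·m·l·cos K = 17.301, so k ≈ 4.1594.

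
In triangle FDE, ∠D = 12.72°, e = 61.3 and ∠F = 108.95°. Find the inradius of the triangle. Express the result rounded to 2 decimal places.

The third angle is ∠E = 180° − ∠F − ∠D = 58.33°.
Law of sines: f = e·sin F/sin E ≈ 68.122.
Law of sines: d = e·sin D/sin E ≈ 15.859.
Area = ½·e·f·sin D ≈ 459.74.
Semiperimeter s = (68.122+15.859+61.3)/2 = 72.641.
Inradius = area/s = 459.74/72.641 ≈ 6.3289.

6.33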